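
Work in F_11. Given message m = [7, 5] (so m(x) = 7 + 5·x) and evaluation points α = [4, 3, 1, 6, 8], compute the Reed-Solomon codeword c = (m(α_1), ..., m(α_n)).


c = [5, 0, 1, 4, 3]

Message polynomial: m(x) = 7 + 5·x (mod 11).
For each evaluation point α_i, compute m(α_i) mod 11:
  α_1 = 4: Horner steps 5 → 5, so m(4) = 5.
  α_2 = 3: Horner steps 5 → 0, so m(3) = 0.
  α_3 = 1: Horner steps 5 → 1, so m(1) = 1.
  α_4 = 6: Horner steps 5 → 4, so m(6) = 4.
  α_5 = 8: Horner steps 5 → 3, so m(8) = 3.
Codeword c = [5, 0, 1, 4, 3] ∈ F_11^5.


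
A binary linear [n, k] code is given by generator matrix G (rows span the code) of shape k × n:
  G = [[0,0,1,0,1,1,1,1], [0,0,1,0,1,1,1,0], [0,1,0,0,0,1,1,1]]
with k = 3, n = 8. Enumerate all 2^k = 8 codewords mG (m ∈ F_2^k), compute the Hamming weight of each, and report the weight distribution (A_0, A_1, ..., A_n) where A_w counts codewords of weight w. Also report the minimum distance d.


Weight distribution: A_0 = 1, A_1 = 1, A_3 = 2, A_4 = 3, A_5 = 1. Minimum distance d = 1.

Enumerate all 2^3 = 8 messages m ∈ F_2^3.
For each, compute codeword c = mG in F_2^8, then tally its weight.
  m = 000 → c = 00000000, weight = 0.
  m = 100 → c = 00101111, weight = 5.
  m = 010 → c = 00101110, weight = 4.
  m = 110 → c = 00000001, weight = 1.
  m = 001 → c = 01000111, weight = 4.
  m = 101 → c = 01101000, weight = 3.
  m = 011 → c = 01101001, weight = 4.
  m = 111 → c = 01000110, weight = 3.
Tally weights:
  weight 0: 1 codewords.
  weight 1: 1 codewords.
  weight 3: 2 codewords.
  weight 4: 3 codewords.
  weight 5: 1 codewords.
Minimum distance d = smallest w > 0 with A_w > 0 = 1.
Sanity: Σ A_w = 8 = 2^3 = 8 ✓.


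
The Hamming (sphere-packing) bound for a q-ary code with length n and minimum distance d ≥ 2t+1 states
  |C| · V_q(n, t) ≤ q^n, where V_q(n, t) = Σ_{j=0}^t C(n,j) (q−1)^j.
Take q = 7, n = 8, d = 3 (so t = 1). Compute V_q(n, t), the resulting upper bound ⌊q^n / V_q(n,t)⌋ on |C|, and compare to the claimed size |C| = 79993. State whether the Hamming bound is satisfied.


V_q(n, t) = 49, q^n = 5764801, Hamming bound = 117649, |C| = 79993 ≤ bound (satisfied).

Step 1: Compute V_q(n, t) = Σ_{j=0}^1 C(n, j) (q−1)^j.
  j = 0: C(8,0)·(6)^0 = 1·1 = 1.
  j = 1: C(8,1)·(6)^1 = 8·6 = 48.
  V_q(n, t) = 1 + 48 = 49.
Step 2: q^n = 7^8 = 5764801.
Step 3: Hamming bound ⌊q^n / V_q(n,t)⌋ = ⌊5764801/49⌋ = 117649.
Step 4: Compare |C| = 79993 to 117649: satisfied.
The claimed |C| lies below the Hamming bound.


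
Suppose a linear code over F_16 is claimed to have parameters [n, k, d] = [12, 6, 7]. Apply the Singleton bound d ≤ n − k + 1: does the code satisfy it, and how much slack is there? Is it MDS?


Singleton RHS = n − k + 1 = 7, slack = 0, bound satisfied, MDS.

Singleton bound: d ≤ n − k + 1.
Here n = 12, k = 6, so n − k + 1 = 7.
Given d = 7, check d ≤ 7: YES.
Slack = (n − k + 1) − d = 0.
The code is MDS (slack = 0).
Description: the claimed parameters are [12, 6, 7]_16; such a code would be MDS (meets Singleton bound).


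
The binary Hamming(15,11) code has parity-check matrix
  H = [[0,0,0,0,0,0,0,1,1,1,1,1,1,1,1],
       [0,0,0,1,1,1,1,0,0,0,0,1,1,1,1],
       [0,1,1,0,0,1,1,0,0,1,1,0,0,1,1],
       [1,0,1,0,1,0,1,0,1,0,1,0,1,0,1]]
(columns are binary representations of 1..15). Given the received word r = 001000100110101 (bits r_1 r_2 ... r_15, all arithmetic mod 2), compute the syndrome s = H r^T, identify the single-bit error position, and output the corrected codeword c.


s = (0, 1, 1, 1)^T, error position = 7, corrected codeword c = 001000000110101

Compute s = H r^T mod 2 one row at a time:
  s_1 = 0 + 0 + 1 + 1 + 0 + 1 + 0 + 1 = 4 ≡ 0 (mod 2).
  s_2 = 0 + 0 + 0 + 1 + 0 + 1 + 0 + 1 = 3 ≡ 1 (mod 2).
  s_3 = 0 + 1 + 0 + 1 + 1 + 1 + 0 + 1 = 5 ≡ 1 (mod 2).
  s_4 = 0 + 1 + 0 + 1 + 0 + 1 + 1 + 1 = 5 ≡ 1 (mod 2).
s = (0, 1, 1, 1)^T — this equals column 7 of H (binary 0111), so error is at position 7.
Correct: flip bit 7 of r = 001000100110101 to get c = 001000000110101.


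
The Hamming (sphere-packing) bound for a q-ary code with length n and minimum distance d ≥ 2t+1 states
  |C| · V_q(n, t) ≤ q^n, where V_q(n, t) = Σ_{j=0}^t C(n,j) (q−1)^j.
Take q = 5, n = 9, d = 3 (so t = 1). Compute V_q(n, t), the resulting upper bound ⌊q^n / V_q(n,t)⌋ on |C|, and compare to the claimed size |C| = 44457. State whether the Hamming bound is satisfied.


V_q(n, t) = 37, q^n = 1953125, Hamming bound = 52787, |C| = 44457 ≤ bound (satisfied).

Step 1: Compute V_q(n, t) = Σ_{j=0}^1 C(n, j) (q−1)^j.
  j = 0: C(9,0)·(4)^0 = 1·1 = 1.
  j = 1: C(9,1)·(4)^1 = 9·4 = 36.
  V_q(n, t) = 1 + 36 = 37.
Step 2: q^n = 5^9 = 1953125.
Step 3: Hamming bound ⌊q^n / V_q(n,t)⌋ = ⌊1953125/37⌋ = 52787.
Step 4: Compare |C| = 44457 to 52787: satisfied.
The claimed |C| lies below the Hamming bound.


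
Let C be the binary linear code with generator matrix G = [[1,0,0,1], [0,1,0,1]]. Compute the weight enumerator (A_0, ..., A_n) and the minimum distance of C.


Weight distribution: A_0 = 1, A_2 = 3. Minimum distance d = 2.

Enumerate all 2^2 = 4 messages m ∈ F_2^2.
For each, compute codeword c = mG in F_2^4, then tally its weight.
  m = 00 → c = 0000, weight = 0.
  m = 10 → c = 1001, weight = 2.
  m = 01 → c = 0101, weight = 2.
  m = 11 → c = 1100, weight = 2.
Tally weights:
  weight 0: 1 codewords.
  weight 2: 3 codewords.
Minimum distance d = smallest w > 0 with A_w > 0 = 2.
Sanity: Σ A_w = 4 = 2^2 = 4 ✓.


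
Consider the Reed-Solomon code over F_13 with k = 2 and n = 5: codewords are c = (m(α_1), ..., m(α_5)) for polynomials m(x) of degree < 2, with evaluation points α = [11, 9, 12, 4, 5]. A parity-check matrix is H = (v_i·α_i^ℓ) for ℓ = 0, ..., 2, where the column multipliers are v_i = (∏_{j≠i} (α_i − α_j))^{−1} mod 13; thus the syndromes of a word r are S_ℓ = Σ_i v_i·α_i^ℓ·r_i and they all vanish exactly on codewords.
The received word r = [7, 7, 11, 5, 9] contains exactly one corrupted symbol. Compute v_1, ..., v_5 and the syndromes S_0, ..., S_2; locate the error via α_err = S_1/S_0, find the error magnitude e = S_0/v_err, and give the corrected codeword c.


S = (7, 11, 8), error at position 2, error magnitude e = 8, c = [7, 12, 11, 5, 9].

Step 1: column multipliers v_i = (∏_{j≠i}(α_i − α_j))^{−1} mod 13.
  i = 1 (α = 11): (11−9)(11−12)(11−4)(11−5) = 2·(−1)·7·6 = −84 ≡ 7, so v_1 = 7^{−1} = 2 (mod 13).
  i = 2 (α = 9): (9−11)(9−12)(9−4)(9−5) = (−2)·(−3)·5·4 = 120 ≡ 3, so v_2 = 3^{−1} = 9 (mod 13).
  i = 3 (α = 12): (12−11)(12−9)(12−4)(12−5) = 1·3·8·7 = 168 ≡ 12, so v_3 = 12^{−1} = 12 (mod 13).
  i = 4 (α = 4): (4−11)(4−9)(4−12)(4−5) = (−7)·(−5)·(−8)·(−1) = 280 ≡ 7, so v_4 = 7^{−1} = 2 (mod 13).
  i = 5 (α = 5): (5−11)(5−9)(5−12)(5−4) = (−6)·(−4)·(−7)·1 = −168 ≡ 1, so v_5 = 1^{−1} = 1 (mod 13).
  v = [2, 9, 12, 2, 1].
Step 2: syndromes of r = [7, 7, 11, 5, 9] (all sums mod 13).
  S_0 = Σ v_i r_i = 2·7 + 9·7 + 12·11 + 2·5 + 1·9 = 228 ≡ 7.
  S_1 = Σ v_i α_i r_i = 2·11·7 + 9·9·7 + 12·12·11 + 2·4·5 + 1·5·9 = 2390 ≡ 11.
  α_i^2 mod 13 = [4, 3, 1, 3, 12].
  S_2 = Σ v_i α_i^2 r_i = 2·4·7 + 9·3·7 + 12·1·11 + 2·3·5 + 1·12·9 = 515 ≡ 8.
  S = (7, 11, 8) ≠ 0, so r is not a codeword (an error is present).
Step 3: locate the error. For a single error e at position i, S_ℓ = v_i·e·α_i^ℓ, so α_err = S_1/S_0.
  S_0^{−1} = 7^{−1} = 2 (mod 13), so α_err = 11·2 = 22 ≡ 9 = α_2. Error position i = 2.
  Consistency check: S_2/S_1 = 8·6 = 48 ≡ 9 = α_err ✓ (single-error assumption holds).
Step 4: error magnitude e = S_0/v_2 = S_0·∏_{j≠2}(α_2 − α_j) = 7·3 = 21 ≡ 8 (mod 13).
Step 5: correct position 2: c_2 = r_2 − e = 7 − 8 ≡ 12 (mod 13). Hence c = [7, 12, 11, 5, 9].
  Check: interpolating c through the α_i gives m(x) = 2 + 4·x (degree < 2) with m(α_i) = c_i for every i, so c is indeed a codeword.


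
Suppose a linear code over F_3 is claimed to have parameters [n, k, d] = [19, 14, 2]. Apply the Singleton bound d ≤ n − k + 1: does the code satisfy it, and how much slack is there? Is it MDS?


Singleton RHS = n − k + 1 = 6, slack = 4, bound satisfied, not MDS.

Singleton bound: d ≤ n − k + 1.
Here n = 19, k = 14, so n − k + 1 = 6.
Given d = 2, check d ≤ 6: YES.
Slack = (n − k + 1) − d = 4.
The code is NOT MDS (slack = 4 > 0).
Description: the claimed parameters are [19, 14, 2]_3; such a code would be non-MDS.


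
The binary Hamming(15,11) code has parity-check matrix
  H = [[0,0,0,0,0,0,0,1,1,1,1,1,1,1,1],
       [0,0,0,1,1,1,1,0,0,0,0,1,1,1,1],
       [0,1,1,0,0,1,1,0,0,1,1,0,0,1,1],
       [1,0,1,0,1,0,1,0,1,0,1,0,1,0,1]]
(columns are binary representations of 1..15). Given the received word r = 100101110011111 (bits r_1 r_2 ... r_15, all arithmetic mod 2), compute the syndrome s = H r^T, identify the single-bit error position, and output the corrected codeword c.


s = (0, 1, 1, 1)^T, error position = 7, corrected codeword c = 100101010011111

Compute s = H r^T mod 2 one row at a time:
  s_1 = 1 + 0 + 0 + 1 + 1 + 1 + 1 + 1 = 6 ≡ 0 (mod 2).
  s_2 = 1 + 0 + 1 + 1 + 1 + 1 + 1 + 1 = 7 ≡ 1 (mod 2).
  s_3 = 0 + 0 + 1 + 1 + 0 + 1 + 1 + 1 = 5 ≡ 1 (mod 2).
  s_4 = 1 + 0 + 0 + 1 + 0 + 1 + 1 + 1 = 5 ≡ 1 (mod 2).
s = (0, 1, 1, 1)^T — this equals column 7 of H (binary 0111), so error is at position 7.
Correct: flip bit 7 of r = 100101110011111 to get c = 100101010011111.


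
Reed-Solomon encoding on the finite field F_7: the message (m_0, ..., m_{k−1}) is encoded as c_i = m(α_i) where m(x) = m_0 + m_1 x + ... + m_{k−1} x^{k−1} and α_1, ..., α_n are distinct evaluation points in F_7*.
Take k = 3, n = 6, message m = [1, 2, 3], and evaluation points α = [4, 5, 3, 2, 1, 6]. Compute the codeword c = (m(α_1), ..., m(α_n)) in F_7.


c = [1, 2, 6, 3, 6, 2]

Message polynomial: m(x) = 1 + 2·x + 3·x^2 (mod 7).
For each evaluation point α_i, compute m(α_i) mod 7:
  α_1 = 4: Horner steps 3 → 0 → 1, so m(4) = 1.
  α_2 = 5: Horner steps 3 → 3 → 2, so m(5) = 2.
  α_3 = 3: Horner steps 3 → 4 → 6, so m(3) = 6.
  α_4 = 2: Horner steps 3 → 1 → 3, so m(2) = 3.
  α_5 = 1: Horner steps 3 → 5 → 6, so m(1) = 6.
  α_6 = 6: Horner steps 3 → 6 → 2, so m(6) = 2.
Codeword c = [1, 2, 6, 3, 6, 2] ∈ F_7^6.


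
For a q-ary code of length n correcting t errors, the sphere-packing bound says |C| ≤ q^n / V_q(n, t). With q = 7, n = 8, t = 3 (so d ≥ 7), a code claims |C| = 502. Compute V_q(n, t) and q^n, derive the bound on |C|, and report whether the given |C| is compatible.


V_q(n, t) = 13153, q^n = 5764801, Hamming bound = 438, |C| = 502 > bound (violated).

Step 1: Compute V_q(n, t) = Σ_{j=0}^3 C(n, j) (q−1)^j.
  j = 0: C(8,0)·(6)^0 = 1·1 = 1.
  j = 1: C(8,1)·(6)^1 = 8·6 = 48.
  j = 2: C(8,2)·(6)^2 = 28·36 = 1008.
  j = 3: C(8,3)·(6)^3 = 56·216 = 12096.
  V_q(n, t) = 1 + 48 + 1008 + 12096 = 13153.
Step 2: q^n = 7^8 = 5764801.
Step 3: Hamming bound ⌊q^n / V_q(n,t)⌋ = ⌊5764801/13153⌋ = 438.
Step 4: Compare |C| = 502 to 438: violated.
The claimed |C| lies above the Hamming bound, so no 7-ary code of length 8 with d ≥ 7 can have 502 codewords.


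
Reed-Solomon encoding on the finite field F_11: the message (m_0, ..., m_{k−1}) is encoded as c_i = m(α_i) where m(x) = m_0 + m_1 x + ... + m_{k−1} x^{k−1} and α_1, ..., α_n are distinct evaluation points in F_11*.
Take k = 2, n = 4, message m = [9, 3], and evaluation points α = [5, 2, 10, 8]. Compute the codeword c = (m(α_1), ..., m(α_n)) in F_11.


c = [2, 4, 6, 0]

Message polynomial: m(x) = 9 + 3·x (mod 11).
For each evaluation point α_i, compute m(α_i) mod 11:
  α_1 = 5: Horner steps 3 → 2, so m(5) = 2.
  α_2 = 2: Horner steps 3 → 4, so m(2) = 4.
  α_3 = 10: Horner steps 3 → 6, so m(10) = 6.
  α_4 = 8: Horner steps 3 → 0, so m(8) = 0.
Codeword c = [2, 4, 6, 0] ∈ F_11^4.


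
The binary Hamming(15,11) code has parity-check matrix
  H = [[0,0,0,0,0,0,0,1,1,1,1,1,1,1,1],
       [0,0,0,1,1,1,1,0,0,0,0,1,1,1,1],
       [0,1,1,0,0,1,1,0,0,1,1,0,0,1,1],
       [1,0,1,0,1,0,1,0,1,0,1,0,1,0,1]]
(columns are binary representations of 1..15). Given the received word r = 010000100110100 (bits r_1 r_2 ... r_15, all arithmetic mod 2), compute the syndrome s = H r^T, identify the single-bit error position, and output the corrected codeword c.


s = (1, 0, 0, 1)^T, error position = 9, corrected codeword c = 010000101110100

Compute s = H r^T mod 2 one row at a time:
  s_1 = 0 + 0 + 1 + 1 + 0 + 1 + 0 + 0 = 3 ≡ 1 (mod 2).
  s_2 = 0 + 0 + 0 + 1 + 0 + 1 + 0 + 0 = 2 ≡ 0 (mod 2).
  s_3 = 1 + 0 + 0 + 1 + 1 + 1 + 0 + 0 = 4 ≡ 0 (mod 2).
  s_4 = 0 + 0 + 0 + 1 + 0 + 1 + 1 + 0 = 3 ≡ 1 (mod 2).
s = (1, 0, 0, 1)^T — this equals column 9 of H (binary 1001), so error is at position 9.
Correct: flip bit 9 of r = 010000100110100 to get c = 010000101110100.


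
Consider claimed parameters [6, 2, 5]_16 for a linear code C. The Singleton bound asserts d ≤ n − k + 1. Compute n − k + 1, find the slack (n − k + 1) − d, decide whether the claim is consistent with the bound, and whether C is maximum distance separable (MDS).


Singleton RHS = n − k + 1 = 5, slack = 0, bound satisfied, MDS.

Singleton bound: d ≤ n − k + 1.
Here n = 6, k = 2, so n − k + 1 = 5.
Given d = 5, check d ≤ 5: YES.
Slack = (n − k + 1) − d = 0.
The code is MDS (slack = 0).
Description: the claimed parameters are [6, 2, 5]_16; such a code would be MDS (meets Singleton bound).


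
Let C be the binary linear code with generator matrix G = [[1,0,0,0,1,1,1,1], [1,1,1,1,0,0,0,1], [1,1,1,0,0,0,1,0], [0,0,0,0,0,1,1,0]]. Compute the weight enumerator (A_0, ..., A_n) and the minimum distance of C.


Weight distribution: A_0 = 1, A_2 = 1, A_3 = 3, A_4 = 5, A_5 = 4, A_6 = 1, A_7 = 1. Minimum distance d = 2.

Enumerate all 2^4 = 16 messages m ∈ F_2^4.
For each, compute codeword c = mG in F_2^8, then tally its weight.
  m = 0000 → c = 00000000, weight = 0.
  m = 1000 → c = 10001111, weight = 5.
  m = 0100 → c = 11110001, weight = 5.
  m = 1100 → c = 01111110, weight = 6.
  m = 0010 → c = 11100010, weight = 4.
  m = 1010 → c = 01101101, weight = 5.
  m = 0110 → c = 00010011, weight = 3.
  m = 1110 → c = 10011100, weight = 4.
  m = 0001 → c = 00000110, weight = 2.
  m = 1001 → c = 10001001, weight = 3.
  m = 0101 → c = 11110111, weight = 7.
  m = 1101 → c = 01111000, weight = 4.
  m = 0011 → c = 11100100, weight = 4.
  m = 1011 → c = 01101011, weight = 5.
  m = 0111 → c = 00010101, weight = 3.
  m = 1111 → c = 10011010, weight = 4.
Tally weights:
  weight 0: 1 codewords.
  weight 2: 1 codewords.
  weight 3: 3 codewords.
  weight 4: 5 codewords.
  weight 5: 4 codewords.
  weight 6: 1 codewords.
  weight 7: 1 codewords.
Minimum distance d = smallest w > 0 with A_w > 0 = 2.
Sanity: Σ A_w = 16 = 2^4 = 16 ✓.


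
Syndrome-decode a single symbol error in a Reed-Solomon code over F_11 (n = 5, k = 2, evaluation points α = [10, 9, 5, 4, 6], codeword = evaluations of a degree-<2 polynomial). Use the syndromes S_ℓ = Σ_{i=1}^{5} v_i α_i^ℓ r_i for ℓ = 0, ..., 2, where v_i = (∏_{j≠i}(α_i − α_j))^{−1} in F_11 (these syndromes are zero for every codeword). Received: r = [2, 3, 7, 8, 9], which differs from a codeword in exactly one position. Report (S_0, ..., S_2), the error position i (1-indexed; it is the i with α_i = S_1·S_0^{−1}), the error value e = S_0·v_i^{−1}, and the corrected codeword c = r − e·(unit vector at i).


S = (7, 9, 10), error at position 5, error magnitude e = 3, c = [2, 3, 7, 8, 6].

Step 1: column multipliers v_i = (∏_{j≠i}(α_i − α_j))^{−1} mod 11.
  i = 1 (α = 10): (10−9)(10−5)(10−4)(10−6) = 1·5·6·4 = 120 ≡ 10, so v_1 = 10^{−1} = 10 (mod 11).
  i = 2 (α = 9): (9−10)(9−5)(9−4)(9−6) = (−1)·4·5·3 = −60 ≡ 6, so v_2 = 6^{−1} = 2 (mod 11).
  i = 3 (α = 5): (5−10)(5−9)(5−4)(5−6) = (−5)·(−4)·1·(−1) = −20 ≡ 2, so v_3 = 2^{−1} = 6 (mod 11).
  i = 4 (α = 4): (4−10)(4−9)(4−5)(4−6) = (−6)·(−5)·(−1)·(−2) = 60 ≡ 5, so v_4 = 5^{−1} = 9 (mod 11).
  i = 5 (α = 6): (6−10)(6−9)(6−5)(6−4) = (−4)·(−3)·1·2 = 24 ≡ 2, so v_5 = 2^{−1} = 6 (mod 11).
  v = [10, 2, 6, 9, 6].
Step 2: syndromes of r = [2, 3, 7, 8, 9] (all sums mod 11).
  S_0 = Σ v_i r_i = 10·2 + 2·3 + 6·7 + 9·8 + 6·9 = 194 ≡ 7.
  S_1 = Σ v_i α_i r_i = 10·10·2 + 2·9·3 + 6·5·7 + 9·4·8 + 6·6·9 = 1076 ≡ 9.
  α_i^2 mod 11 = [1, 4, 3, 5, 3].
  S_2 = Σ v_i α_i^2 r_i = 10·1·2 + 2·4·3 + 6·3·7 + 9·5·8 + 6·3·9 = 692 ≡ 10.
  S = (7, 9, 10) ≠ 0, so r is not a codeword (an error is present).
Step 3: locate the error. For a single error e at position i, S_ℓ = v_i·e·α_i^ℓ, so α_err = S_1/S_0.
  S_0^{−1} = 7^{−1} = 8 (mod 11), so α_err = 9·8 = 72 ≡ 6 = α_5. Error position i = 5.
  Consistency check: S_2/S_1 = 10·5 = 50 ≡ 6 = α_err ✓ (single-error assumption holds).
Step 4: error magnitude e = S_0/v_5 = S_0·∏_{j≠5}(α_5 − α_j) = 7·2 = 14 ≡ 3 (mod 11).
Step 5: correct position 5: c_5 = r_5 − e = 9 − 3 ≡ 6 (mod 11). Hence c = [2, 3, 7, 8, 6].
  Check: interpolating c through the α_i gives m(x) = 1 + 10·x (degree < 2) with m(α_i) = c_i for every i, so c is indeed a codeword.


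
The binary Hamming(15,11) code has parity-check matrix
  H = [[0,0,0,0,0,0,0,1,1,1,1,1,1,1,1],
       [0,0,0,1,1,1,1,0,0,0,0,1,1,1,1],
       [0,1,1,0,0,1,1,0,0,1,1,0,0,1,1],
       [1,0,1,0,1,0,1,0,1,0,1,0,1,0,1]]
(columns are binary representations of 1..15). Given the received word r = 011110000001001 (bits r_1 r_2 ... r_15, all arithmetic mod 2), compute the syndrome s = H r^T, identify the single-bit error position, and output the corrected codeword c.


s = (0, 0, 1, 1)^T, error position = 3, corrected codeword c = 010110000001001

Compute s = H r^T mod 2 one row at a time:
  s_1 = 0 + 0 + 0 + 0 + 1 + 0 + 0 + 1 = 2 ≡ 0 (mod 2).
  s_2 = 1 + 1 + 0 + 0 + 1 + 0 + 0 + 1 = 4 ≡ 0 (mod 2).
  s_3 = 1 + 1 + 0 + 0 + 0 + 0 + 0 + 1 = 3 ≡ 1 (mod 2).
  s_4 = 0 + 1 + 1 + 0 + 0 + 0 + 0 + 1 = 3 ≡ 1 (mod 2).
s = (0, 0, 1, 1)^T — this equals column 3 of H (binary 0011), so error is at position 3.
Correct: flip bit 3 of r = 011110000001001 to get c = 010110000001001.


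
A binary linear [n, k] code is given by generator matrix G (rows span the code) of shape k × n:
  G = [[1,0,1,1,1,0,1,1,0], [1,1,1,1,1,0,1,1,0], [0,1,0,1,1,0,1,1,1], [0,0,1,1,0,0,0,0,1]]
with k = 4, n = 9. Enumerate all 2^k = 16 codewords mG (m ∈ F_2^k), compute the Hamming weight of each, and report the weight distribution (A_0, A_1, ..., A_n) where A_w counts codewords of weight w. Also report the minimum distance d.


Weight distribution: A_0 = 1, A_1 = 1, A_2 = 1, A_3 = 3, A_4 = 3, A_5 = 3, A_6 = 3, A_7 = 1. Minimum distance d = 1.

Enumerate all 2^4 = 16 messages m ∈ F_2^4.
For each, compute codeword c = mG in F_2^9, then tally its weight.
  m = 0000 → c = 000000000, weight = 0.
  m = 1000 → c = 101110110, weight = 6.
  m = 0100 → c = 111110110, weight = 7.
  m = 1100 → c = 010000000, weight = 1.
  m = 0010 → c = 010110111, weight = 6.
  m = 1010 → c = 111000001, weight = 4.
  m = 0110 → c = 101000001, weight = 3.
  m = 1110 → c = 000110111, weight = 5.
  m = 0001 → c = 001100001, weight = 3.
  m = 1001 → c = 100010111, weight = 5.
  m = 0101 → c = 110010111, weight = 6.
  m = 1101 → c = 011100001, weight = 4.
  m = 0011 → c = 011010110, weight = 5.
  m = 1011 → c = 110100000, weight = 3.
  m = 0111 → c = 100100000, weight = 2.
  m = 1111 → c = 001010110, weight = 4.
Tally weights:
  weight 0: 1 codewords.
  weight 1: 1 codewords.
  weight 2: 1 codewords.
  weight 3: 3 codewords.
  weight 4: 3 codewords.
  weight 5: 3 codewords.
  weight 6: 3 codewords.
  weight 7: 1 codewords.
Minimum distance d = smallest w > 0 with A_w > 0 = 1.
Sanity: Σ A_w = 16 = 2^4 = 16 ✓.


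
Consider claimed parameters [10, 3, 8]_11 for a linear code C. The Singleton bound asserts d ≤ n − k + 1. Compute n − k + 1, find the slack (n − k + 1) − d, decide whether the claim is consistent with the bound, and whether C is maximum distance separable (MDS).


Singleton RHS = n − k + 1 = 8, slack = 0, bound satisfied, MDS.

Singleton bound: d ≤ n − k + 1.
Here n = 10, k = 3, so n − k + 1 = 8.
Given d = 8, check d ≤ 8: YES.
Slack = (n − k + 1) − d = 0.
The code is MDS (slack = 0).
Description: the claimed parameters are [10, 3, 8]_11; such a code would be MDS (meets Singleton bound).


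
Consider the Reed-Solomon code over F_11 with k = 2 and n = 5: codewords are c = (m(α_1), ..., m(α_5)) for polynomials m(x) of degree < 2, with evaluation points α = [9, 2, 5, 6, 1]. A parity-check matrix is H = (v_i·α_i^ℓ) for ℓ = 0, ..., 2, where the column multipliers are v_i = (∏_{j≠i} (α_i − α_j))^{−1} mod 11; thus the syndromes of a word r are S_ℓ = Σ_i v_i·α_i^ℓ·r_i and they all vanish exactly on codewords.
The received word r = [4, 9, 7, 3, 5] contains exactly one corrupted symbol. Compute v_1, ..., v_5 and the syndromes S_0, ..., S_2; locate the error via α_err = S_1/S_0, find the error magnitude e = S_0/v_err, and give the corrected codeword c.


S = (2, 10, 6), error at position 3, error magnitude e = 8, c = [4, 9, 10, 3, 5].

Step 1: column multipliers v_i = (∏_{j≠i}(α_i − α_j))^{−1} mod 11.
  i = 1 (α = 9): (9−2)(9−5)(9−6)(9−1) = 7·4·3·8 = 672 ≡ 1, so v_1 = 1^{−1} = 1 (mod 11).
  i = 2 (α = 2): (2−9)(2−5)(2−6)(2−1) = (−7)·(−3)·(−4)·1 = −84 ≡ 4, so v_2 = 4^{−1} = 3 (mod 11).
  i = 3 (α = 5): (5−9)(5−2)(5−6)(5−1) = (−4)·3·(−1)·4 = 48 ≡ 4, so v_3 = 4^{−1} = 3 (mod 11).
  i = 4 (α = 6): (6−9)(6−2)(6−5)(6−1) = (−3)·4·1·5 = −60 ≡ 6, so v_4 = 6^{−1} = 2 (mod 11).
  i = 5 (α = 1): (1−9)(1−2)(1−5)(1−6) = (−8)·(−1)·(−4)·(−5) = 160 ≡ 6, so v_5 = 6^{−1} = 2 (mod 11).
  v = [1, 3, 3, 2, 2].
Step 2: syndromes of r = [4, 9, 7, 3, 5] (all sums mod 11).
  S_0 = Σ v_i r_i = 1·4 + 3·9 + 3·7 + 2·3 + 2·5 = 68 ≡ 2.
  S_1 = Σ v_i α_i r_i = 1·9·4 + 3·2·9 + 3·5·7 + 2·6·3 + 2·1·5 = 241 ≡ 10.
  α_i^2 mod 11 = [4, 4, 3, 3, 1].
  S_2 = Σ v_i α_i^2 r_i = 1·4·4 + 3·4·9 + 3·3·7 + 2·3·3 + 2·1·5 = 215 ≡ 6.
  S = (2, 10, 6) ≠ 0, so r is not a codeword (an error is present).
Step 3: locate the error. For a single error e at position i, S_ℓ = v_i·e·α_i^ℓ, so α_err = S_1/S_0.
  S_0^{−1} = 2^{−1} = 6 (mod 11), so α_err = 10·6 = 60 ≡ 5 = α_3. Error position i = 3.
  Consistency check: S_2/S_1 = 6·10 = 60 ≡ 5 = α_err ✓ (single-error assumption holds).
Step 4: error magnitude e = S_0/v_3 = S_0·∏_{j≠3}(α_3 − α_j) = 2·4 = 8 ≡ 8 (mod 11).
Step 5: correct position 3: c_3 = r_3 − e = 7 − 8 ≡ 10 (mod 11). Hence c = [4, 9, 10, 3, 5].
  Check: interpolating c through the α_i gives m(x) = 1 + 4·x (degree < 2) with m(α_i) = c_i for every i, so c is indeed a codeword.


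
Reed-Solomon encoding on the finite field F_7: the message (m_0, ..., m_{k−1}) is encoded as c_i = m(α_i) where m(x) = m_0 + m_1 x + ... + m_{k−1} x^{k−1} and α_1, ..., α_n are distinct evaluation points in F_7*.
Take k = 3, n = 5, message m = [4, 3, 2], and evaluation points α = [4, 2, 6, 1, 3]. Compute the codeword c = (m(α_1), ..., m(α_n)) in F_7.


c = [6, 4, 3, 2, 3]

Message polynomial: m(x) = 4 + 3·x + 2·x^2 (mod 7).
For each evaluation point α_i, compute m(α_i) mod 7:
  α_1 = 4: Horner steps 2 → 4 → 6, so m(4) = 6.
  α_2 = 2: Horner steps 2 → 0 → 4, so m(2) = 4.
  α_3 = 6: Horner steps 2 → 1 → 3, so m(6) = 3.
  α_4 = 1: Horner steps 2 → 5 → 2, so m(1) = 2.
  α_5 = 3: Horner steps 2 → 2 → 3, so m(3) = 3.
Codeword c = [6, 4, 3, 2, 3] ∈ F_7^5.


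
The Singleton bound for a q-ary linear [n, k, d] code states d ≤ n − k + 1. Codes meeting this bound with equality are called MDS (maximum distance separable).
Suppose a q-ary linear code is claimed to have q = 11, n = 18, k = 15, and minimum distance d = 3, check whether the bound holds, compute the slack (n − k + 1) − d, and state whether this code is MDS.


Singleton RHS = n − k + 1 = 4, slack = 1, bound satisfied, not MDS.

Singleton bound: d ≤ n − k + 1.
Here n = 18, k = 15, so n − k + 1 = 4.
Given d = 3, check d ≤ 4: YES.
Slack = (n − k + 1) − d = 1.
The code is NOT MDS (slack = 1 > 0).
Description: the claimed parameters are [18, 15, 3]_11; such a code would be non-MDS.


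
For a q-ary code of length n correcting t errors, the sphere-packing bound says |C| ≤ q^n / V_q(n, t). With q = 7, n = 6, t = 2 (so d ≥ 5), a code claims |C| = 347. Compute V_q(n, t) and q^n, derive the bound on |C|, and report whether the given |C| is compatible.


V_q(n, t) = 577, q^n = 117649, Hamming bound = 203, |C| = 347 > bound (violated).

Step 1: Compute V_q(n, t) = Σ_{j=0}^2 C(n, j) (q−1)^j.
  j = 0: C(6,0)·(6)^0 = 1·1 = 1.
  j = 1: C(6,1)·(6)^1 = 6·6 = 36.
  j = 2: C(6,2)·(6)^2 = 15·36 = 540.
  V_q(n, t) = 1 + 36 + 540 = 577.
Step 2: q^n = 7^6 = 117649.
Step 3: Hamming bound ⌊q^n / V_q(n,t)⌋ = ⌊117649/577⌋ = 203.
Step 4: Compare |C| = 347 to 203: violated.
The claimed |C| lies above the Hamming bound, so no 7-ary code of length 6 with d ≥ 5 can have 347 codewords.


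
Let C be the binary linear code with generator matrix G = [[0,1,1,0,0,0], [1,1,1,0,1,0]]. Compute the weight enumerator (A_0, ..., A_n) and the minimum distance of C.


Weight distribution: A_0 = 1, A_2 = 2, A_4 = 1. Minimum distance d = 2.

Enumerate all 2^2 = 4 messages m ∈ F_2^2.
For each, compute codeword c = mG in F_2^6, then tally its weight.
  m = 00 → c = 000000, weight = 0.
  m = 10 → c = 011000, weight = 2.
  m = 01 → c = 111010, weight = 4.
  m = 11 → c = 100010, weight = 2.
Tally weights:
  weight 0: 1 codewords.
  weight 2: 2 codewords.
  weight 4: 1 codewords.
Minimum distance d = smallest w > 0 with A_w > 0 = 2.
Sanity: Σ A_w = 4 = 2^2 = 4 ✓.


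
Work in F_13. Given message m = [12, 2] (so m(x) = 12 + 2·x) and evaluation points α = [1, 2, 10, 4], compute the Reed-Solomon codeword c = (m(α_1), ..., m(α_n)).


c = [1, 3, 6, 7]

Message polynomial: m(x) = 12 + 2·x (mod 13).
For each evaluation point α_i, compute m(α_i) mod 13:
  α_1 = 1: Horner steps 2 → 1, so m(1) = 1.
  α_2 = 2: Horner steps 2 → 3, so m(2) = 3.
  α_3 = 10: Horner steps 2 → 6, so m(10) = 6.
  α_4 = 4: Horner steps 2 → 7, so m(4) = 7.
Codeword c = [1, 3, 6, 7] ∈ F_13^4.


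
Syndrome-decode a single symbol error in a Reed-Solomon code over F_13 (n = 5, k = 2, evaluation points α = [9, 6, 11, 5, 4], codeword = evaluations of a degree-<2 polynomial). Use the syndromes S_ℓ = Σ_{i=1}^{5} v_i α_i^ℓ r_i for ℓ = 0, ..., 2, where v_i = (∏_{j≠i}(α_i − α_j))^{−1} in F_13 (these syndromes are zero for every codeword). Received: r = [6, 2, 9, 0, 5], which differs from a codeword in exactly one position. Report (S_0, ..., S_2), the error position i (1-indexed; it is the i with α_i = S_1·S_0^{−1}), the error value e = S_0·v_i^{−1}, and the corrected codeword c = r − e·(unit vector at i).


S = (5, 4, 11), error at position 2, error magnitude e = 7, c = [6, 8, 9, 0, 5].

Step 1: column multipliers v_i = (∏_{j≠i}(α_i − α_j))^{−1} mod 13.
  i = 1 (α = 9): (9−6)(9−11)(9−5)(9−4) = 3·(−2)·4·5 = −120 ≡ 10, so v_1 = 10^{−1} = 4 (mod 13).
  i = 2 (α = 6): (6−9)(6−11)(6−5)(6−4) = (−3)·(−5)·1·2 = 30 ≡ 4, so v_2 = 4^{−1} = 10 (mod 13).
  i = 3 (α = 11): (11−9)(11−6)(11−5)(11−4) = 2·5·6·7 = 420 ≡ 4, so v_3 = 4^{−1} = 10 (mod 13).
  i = 4 (α = 5): (5−9)(5−6)(5−11)(5−4) = (−4)·(−1)·(−6)·1 = −24 ≡ 2, so v_4 = 2^{−1} = 7 (mod 13).
  i = 5 (α = 4): (4−9)(4−6)(4−11)(4−5) = (−5)·(−2)·(−7)·(−1) = 70 ≡ 5, so v_5 = 5^{−1} = 8 (mod 13).
  v = [4, 10, 10, 7, 8].
Step 2: syndromes of r = [6, 2, 9, 0, 5] (all sums mod 13).
  S_0 = Σ v_i r_i = 4·6 + 10·2 + 10·9 + 7·0 + 8·5 = 174 ≡ 5.
  S_1 = Σ v_i α_i r_i = 4·9·6 + 10·6·2 + 10·11·9 + 7·5·0 + 8·4·5 = 1486 ≡ 4.
  α_i^2 mod 13 = [3, 10, 4, 12, 3].
  S_2 = Σ v_i α_i^2 r_i = 4·3·6 + 10·10·2 + 10·4·9 + 7·12·0 + 8·3·5 = 752 ≡ 11.
  S = (5, 4, 11) ≠ 0, so r is not a codeword (an error is present).
Step 3: locate the error. For a single error e at position i, S_ℓ = v_i·e·α_i^ℓ, so α_err = S_1/S_0.
  S_0^{−1} = 5^{−1} = 8 (mod 13), so α_err = 4·8 = 32 ≡ 6 = α_2. Error position i = 2.
  Consistency check: S_2/S_1 = 11·10 = 110 ≡ 6 = α_err ✓ (single-error assumption holds).
Step 4: error magnitude e = S_0/v_2 = S_0·∏_{j≠2}(α_2 − α_j) = 5·4 = 20 ≡ 7 (mod 13).
Step 5: correct position 2: c_2 = r_2 − e = 2 − 7 ≡ 8 (mod 13). Hence c = [6, 8, 9, 0, 5].
  Check: interpolating c through the α_i gives m(x) = 12 + 8·x (degree < 2) with m(α_i) = c_i for every i, so c is indeed a codeword.


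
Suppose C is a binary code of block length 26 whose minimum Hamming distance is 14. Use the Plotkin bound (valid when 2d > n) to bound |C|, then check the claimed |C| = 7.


Plotkin bound M ≤ 14; given |C| = 7 ≤ bound (satisfied).

Check applicability: 2d = 28, n = 26.
2d − n = 2 > 0, so Plotkin applies.
Compute d/(2d−n) = 14/2 ≈ 7.0000.
⌊d/(2d−n)⌋ = 7.
Plotkin bound: M ≤ 2·7 = 14.
Given |C| = 7, check: satisfied.
This |C| is below the Plotkin bound.


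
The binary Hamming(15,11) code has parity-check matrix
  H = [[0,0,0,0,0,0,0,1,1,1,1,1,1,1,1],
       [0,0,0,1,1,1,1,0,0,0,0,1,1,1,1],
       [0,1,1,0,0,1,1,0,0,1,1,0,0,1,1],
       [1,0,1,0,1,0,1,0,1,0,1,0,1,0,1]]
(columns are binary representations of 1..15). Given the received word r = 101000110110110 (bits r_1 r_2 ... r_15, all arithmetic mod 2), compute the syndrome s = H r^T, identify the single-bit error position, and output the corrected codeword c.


s = (1, 1, 1, 1)^T, error position = 15, corrected codeword c = 101000110110111

Compute s = H r^T mod 2 one row at a time:
  s_1 = 1 + 0 + 1 + 1 + 0 + 1 + 1 + 0 = 5 ≡ 1 (mod 2).
  s_2 = 0 + 0 + 0 + 1 + 0 + 1 + 1 + 0 = 3 ≡ 1 (mod 2).
  s_3 = 0 + 1 + 0 + 1 + 1 + 1 + 1 + 0 = 5 ≡ 1 (mod 2).
  s_4 = 1 + 1 + 0 + 1 + 0 + 1 + 1 + 0 = 5 ≡ 1 (mod 2).
s = (1, 1, 1, 1)^T — this equals column 15 of H (binary 1111), so error is at position 15.
Correct: flip bit 15 of r = 101000110110110 to get c = 101000110110111.


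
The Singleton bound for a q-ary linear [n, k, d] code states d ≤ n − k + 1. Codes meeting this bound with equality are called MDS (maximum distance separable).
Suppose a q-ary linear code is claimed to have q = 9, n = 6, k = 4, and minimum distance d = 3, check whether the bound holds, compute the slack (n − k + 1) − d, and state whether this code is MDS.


Singleton RHS = n − k + 1 = 3, slack = 0, bound satisfied, MDS.

Singleton bound: d ≤ n − k + 1.
Here n = 6, k = 4, so n − k + 1 = 3.
Given d = 3, check d ≤ 3: YES.
Slack = (n − k + 1) − d = 0.
The code is MDS (slack = 0).
Description: the claimed parameters are [6, 4, 3]_9; such a code would be MDS (meets Singleton bound).


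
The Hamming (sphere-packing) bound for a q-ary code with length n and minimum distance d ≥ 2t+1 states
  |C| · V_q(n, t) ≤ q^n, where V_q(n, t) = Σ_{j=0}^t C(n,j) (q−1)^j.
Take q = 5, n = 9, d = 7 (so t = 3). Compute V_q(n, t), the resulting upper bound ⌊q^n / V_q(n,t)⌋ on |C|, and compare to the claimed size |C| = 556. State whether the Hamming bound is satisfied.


V_q(n, t) = 5989, q^n = 1953125, Hamming bound = 326, |C| = 556 > bound (violated).

Step 1: Compute V_q(n, t) = Σ_{j=0}^3 C(n, j) (q−1)^j.
  j = 0: C(9,0)·(4)^0 = 1·1 = 1.
  j = 1: C(9,1)·(4)^1 = 9·4 = 36.
  j = 2: C(9,2)·(4)^2 = 36·16 = 576.
  j = 3: C(9,3)·(4)^3 = 84·64 = 5376.
  V_q(n, t) = 1 + 36 + 576 + 5376 = 5989.
Step 2: q^n = 5^9 = 1953125.
Step 3: Hamming bound ⌊q^n / V_q(n,t)⌋ = ⌊1953125/5989⌋ = 326.
Step 4: Compare |C| = 556 to 326: violated.
The claimed |C| lies above the Hamming bound, so no 5-ary code of length 9 with d ≥ 7 can have 556 codewords.


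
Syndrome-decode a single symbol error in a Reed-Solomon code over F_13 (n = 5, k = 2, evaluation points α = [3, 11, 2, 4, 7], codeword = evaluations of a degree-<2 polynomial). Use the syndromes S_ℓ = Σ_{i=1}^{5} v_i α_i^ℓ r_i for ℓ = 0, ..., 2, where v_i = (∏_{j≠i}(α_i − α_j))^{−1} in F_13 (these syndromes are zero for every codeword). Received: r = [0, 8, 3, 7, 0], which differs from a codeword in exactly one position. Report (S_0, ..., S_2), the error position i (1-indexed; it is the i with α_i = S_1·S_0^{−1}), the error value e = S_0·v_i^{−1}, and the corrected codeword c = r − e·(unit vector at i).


S = (3, 9, 1), error at position 1, error magnitude e = 8, c = [5, 8, 3, 7, 0].

Step 1: column multipliers v_i = (∏_{j≠i}(α_i − α_j))^{−1} mod 13.
  i = 1 (α = 3): (3−11)(3−2)(3−4)(3−7) = (−8)·1·(−1)·(−4) = −32 ≡ 7, so v_1 = 7^{−1} = 2 (mod 13).
  i = 2 (α = 11): (11−3)(11−2)(11−4)(11−7) = 8·9·7·4 = 2016 ≡ 1, so v_2 = 1^{−1} = 1 (mod 13).
  i = 3 (α = 2): (2−3)(2−11)(2−4)(2−7) = (−1)·(−9)·(−2)·(−5) = 90 ≡ 12, so v_3 = 12^{−1} = 12 (mod 13).
  i = 4 (α = 4): (4−3)(4−11)(4−2)(4−7) = 1·(−7)·2·(−3) = 42 ≡ 3, so v_4 = 3^{−1} = 9 (mod 13).
  i = 5 (α = 7): (7−3)(7−11)(7−2)(7−4) = 4·(−4)·5·3 = −240 ≡ 7, so v_5 = 7^{−1} = 2 (mod 13).
  v = [2, 1, 12, 9, 2].
Step 2: syndromes of r = [0, 8, 3, 7, 0] (all sums mod 13).
  S_0 = Σ v_i r_i = 2·0 + 1·8 + 12·3 + 9·7 + 2·0 = 107 ≡ 3.
  S_1 = Σ v_i α_i r_i = 2·3·0 + 1·11·8 + 12·2·3 + 9·4·7 + 2·7·0 = 412 ≡ 9.
  α_i^2 mod 13 = [9, 4, 4, 3, 10].
  S_2 = Σ v_i α_i^2 r_i = 2·9·0 + 1·4·8 + 12·4·3 + 9·3·7 + 2·10·0 = 365 ≡ 1.
  S = (3, 9, 1) ≠ 0, so r is not a codeword (an error is present).
Step 3: locate the error. For a single error e at position i, S_ℓ = v_i·e·α_i^ℓ, so α_err = S_1/S_0.
  S_0^{−1} = 3^{−1} = 9 (mod 13), so α_err = 9·9 = 81 ≡ 3 = α_1. Error position i = 1.
  Consistency check: S_2/S_1 = 1·3 = 3 ≡ 3 = α_err ✓ (single-error assumption holds).
Step 4: error magnitude e = S_0/v_1 = S_0·∏_{j≠1}(α_1 − α_j) = 3·7 = 21 ≡ 8 (mod 13).
Step 5: correct position 1: c_1 = r_1 − e = 0 − 8 ≡ 5 (mod 13). Hence c = [5, 8, 3, 7, 0].
  Check: interpolating c through the α_i gives m(x) = 12 + 2·x (degree < 2) with m(α_i) = c_i for every i, so c is indeed a codeword.


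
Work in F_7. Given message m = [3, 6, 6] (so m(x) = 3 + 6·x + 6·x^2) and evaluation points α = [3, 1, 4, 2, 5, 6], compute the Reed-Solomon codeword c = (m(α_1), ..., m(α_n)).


c = [5, 1, 4, 4, 1, 3]

Message polynomial: m(x) = 3 + 6·x + 6·x^2 (mod 7).
For each evaluation point α_i, compute m(α_i) mod 7:
  α_1 = 3: Horner steps 6 → 3 → 5, so m(3) = 5.
  α_2 = 1: Horner steps 6 → 5 → 1, so m(1) = 1.
  α_3 = 4: Horner steps 6 → 2 → 4, so m(4) = 4.
  α_4 = 2: Horner steps 6 → 4 → 4, so m(2) = 4.
  α_5 = 5: Horner steps 6 → 1 → 1, so m(5) = 1.
  α_6 = 6: Horner steps 6 → 0 → 3, so m(6) = 3.
Codeword c = [5, 1, 4, 4, 1, 3] ∈ F_7^6.


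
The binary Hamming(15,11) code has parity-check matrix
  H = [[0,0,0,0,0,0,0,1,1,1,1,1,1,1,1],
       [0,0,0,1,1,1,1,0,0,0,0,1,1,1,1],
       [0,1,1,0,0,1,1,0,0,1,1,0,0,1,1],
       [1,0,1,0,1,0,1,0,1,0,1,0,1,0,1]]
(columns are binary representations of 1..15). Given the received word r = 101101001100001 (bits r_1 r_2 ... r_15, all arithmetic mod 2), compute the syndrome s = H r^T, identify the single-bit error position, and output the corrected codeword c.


s = (1, 1, 0, 0)^T, error position = 12, corrected codeword c = 101101001101001

Compute s = H r^T mod 2 one row at a time:
  s_1 = 0 + 1 + 1 + 0 + 0 + 0 + 0 + 1 = 3 ≡ 1 (mod 2).
  s_2 = 1 + 0 + 1 + 0 + 0 + 0 + 0 + 1 = 3 ≡ 1 (mod 2).
  s_3 = 0 + 1 + 1 + 0 + 1 + 0 + 0 + 1 = 4 ≡ 0 (mod 2).
  s_4 = 1 + 1 + 0 + 0 + 1 + 0 + 0 + 1 = 4 ≡ 0 (mod 2).
s = (1, 1, 0, 0)^T — this equals column 12 of H (binary 1100), so error is at position 12.
Correct: flip bit 12 of r = 101101001100001 to get c = 101101001101001.


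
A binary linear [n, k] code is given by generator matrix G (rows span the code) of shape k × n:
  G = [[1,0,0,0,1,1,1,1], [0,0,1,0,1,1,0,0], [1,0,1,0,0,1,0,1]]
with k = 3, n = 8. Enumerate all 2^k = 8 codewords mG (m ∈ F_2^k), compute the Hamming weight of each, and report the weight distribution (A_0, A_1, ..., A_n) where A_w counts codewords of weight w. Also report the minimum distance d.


Weight distribution: A_0 = 1, A_2 = 1, A_3 = 3, A_4 = 2, A_5 = 1. Minimum distance d = 2.

Enumerate all 2^3 = 8 messages m ∈ F_2^3.
For each, compute codeword c = mG in F_2^8, then tally its weight.
  m = 000 → c = 00000000, weight = 0.
  m = 100 → c = 10001111, weight = 5.
  m = 010 → c = 00101100, weight = 3.
  m = 110 → c = 10100011, weight = 4.
  m = 001 → c = 10100101, weight = 4.
  m = 101 → c = 00101010, weight = 3.
  m = 011 → c = 10001001, weight = 3.
  m = 111 → c = 00000110, weight = 2.
Tally weights:
  weight 0: 1 codewords.
  weight 2: 1 codewords.
  weight 3: 3 codewords.
  weight 4: 2 codewords.
  weight 5: 1 codewords.
Minimum distance d = smallest w > 0 with A_w > 0 = 2.
Sanity: Σ A_w = 8 = 2^3 = 8 ✓.


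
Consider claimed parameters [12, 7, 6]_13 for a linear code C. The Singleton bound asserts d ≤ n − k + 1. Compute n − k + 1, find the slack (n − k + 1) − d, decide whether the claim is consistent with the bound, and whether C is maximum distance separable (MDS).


Singleton RHS = n − k + 1 = 6, slack = 0, bound satisfied, MDS.

Singleton bound: d ≤ n − k + 1.
Here n = 12, k = 7, so n − k + 1 = 6.
Given d = 6, check d ≤ 6: YES.
Slack = (n − k + 1) − d = 0.
The code is MDS (slack = 0).
Description: the claimed parameters are [12, 7, 6]_13; such a code would be MDS (meets Singleton bound).


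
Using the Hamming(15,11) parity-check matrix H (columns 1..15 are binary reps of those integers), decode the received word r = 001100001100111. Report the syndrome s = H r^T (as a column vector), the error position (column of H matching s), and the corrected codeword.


s = (1, 0, 0, 0)^T, error position = 8, corrected codeword c = 001100011100111

Compute s = H r^T mod 2 one row at a time:
  s_1 = 0 + 1 + 1 + 0 + 0 + 1 + 1 + 1 = 5 ≡ 1 (mod 2).
  s_2 = 1 + 0 + 0 + 0 + 0 + 1 + 1 + 1 = 4 ≡ 0 (mod 2).
  s_3 = 0 + 1 + 0 + 0 + 1 + 0 + 1 + 1 = 4 ≡ 0 (mod 2).
  s_4 = 0 + 1 + 0 + 0 + 1 + 0 + 1 + 1 = 4 ≡ 0 (mod 2).
s = (1, 0, 0, 0)^T — this equals column 8 of H (binary 1000), so error is at position 8.
Correct: flip bit 8 of r = 001100001100111 to get c = 001100011100111.


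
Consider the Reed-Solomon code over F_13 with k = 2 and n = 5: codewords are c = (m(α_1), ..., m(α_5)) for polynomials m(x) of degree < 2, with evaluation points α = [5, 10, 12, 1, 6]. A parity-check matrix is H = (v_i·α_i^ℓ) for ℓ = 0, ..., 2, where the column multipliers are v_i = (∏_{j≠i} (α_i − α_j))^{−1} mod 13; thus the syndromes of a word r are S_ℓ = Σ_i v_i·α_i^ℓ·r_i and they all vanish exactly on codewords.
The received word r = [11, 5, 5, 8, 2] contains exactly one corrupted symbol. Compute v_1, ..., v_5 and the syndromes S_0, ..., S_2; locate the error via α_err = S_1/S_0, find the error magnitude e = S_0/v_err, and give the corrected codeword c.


S = (5, 8, 5), error at position 3, error magnitude e = 5, c = [11, 5, 0, 8, 2].

Step 1: column multipliers v_i = (∏_{j≠i}(α_i − α_j))^{−1} mod 13.
  i = 1 (α = 5): (5−10)(5−12)(5−1)(5−6) = (−5)·(−7)·4·(−1) = −140 ≡ 3, so v_1 = 3^{−1} = 9 (mod 13).
  i = 2 (α = 10): (10−5)(10−12)(10−1)(10−6) = 5·(−2)·9·4 = −360 ≡ 4, so v_2 = 4^{−1} = 10 (mod 13).
  i = 3 (α = 12): (12−5)(12−10)(12−1)(12−6) = 7·2·11·6 = 924 ≡ 1, so v_3 = 1^{−1} = 1 (mod 13).
  i = 4 (α = 1): (1−5)(1−10)(1−12)(1−6) = (−4)·(−9)·(−11)·(−5) = 1980 ≡ 4, so v_4 = 4^{−1} = 10 (mod 13).
  i = 5 (α = 6): (6−5)(6−10)(6−12)(6−1) = 1·(−4)·(−6)·5 = 120 ≡ 3, so v_5 = 3^{−1} = 9 (mod 13).
  v = [9, 10, 1, 10, 9].
Step 2: syndromes of r = [11, 5, 5, 8, 2] (all sums mod 13).
  S_0 = Σ v_i r_i = 9·11 + 10·5 + 1·5 + 10·8 + 9·2 = 252 ≡ 5.
  S_1 = Σ v_i α_i r_i = 9·5·11 + 10·10·5 + 1·12·5 + 10·1·8 + 9·6·2 = 1243 ≡ 8.
  α_i^2 mod 13 = [12, 9, 1, 1, 10].
  S_2 = Σ v_i α_i^2 r_i = 9·12·11 + 10·9·5 + 1·1·5 + 10·1·8 + 9·10·2 = 1903 ≡ 5.
  S = (5, 8, 5) ≠ 0, so r is not a codeword (an error is present).
Step 3: locate the error. For a single error e at position i, S_ℓ = v_i·e·α_i^ℓ, so α_err = S_1/S_0.
  S_0^{−1} = 5^{−1} = 8 (mod 13), so α_err = 8·8 = 64 ≡ 12 = α_3. Error position i = 3.
  Consistency check: S_2/S_1 = 5·5 = 25 ≡ 12 = α_err ✓ (single-error assumption holds).
Step 4: error magnitude e = S_0/v_3 = S_0·∏_{j≠3}(α_3 − α_j) = 5·1 = 5 ≡ 5 (mod 13).
Step 5: correct position 3: c_3 = r_3 − e = 5 − 5 ≡ 0 (mod 13). Hence c = [11, 5, 0, 8, 2].
  Check: interpolating c through the α_i gives m(x) = 4 + 4·x (degree < 2) with m(α_i) = c_i for every i, so c is indeed a codeword.
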